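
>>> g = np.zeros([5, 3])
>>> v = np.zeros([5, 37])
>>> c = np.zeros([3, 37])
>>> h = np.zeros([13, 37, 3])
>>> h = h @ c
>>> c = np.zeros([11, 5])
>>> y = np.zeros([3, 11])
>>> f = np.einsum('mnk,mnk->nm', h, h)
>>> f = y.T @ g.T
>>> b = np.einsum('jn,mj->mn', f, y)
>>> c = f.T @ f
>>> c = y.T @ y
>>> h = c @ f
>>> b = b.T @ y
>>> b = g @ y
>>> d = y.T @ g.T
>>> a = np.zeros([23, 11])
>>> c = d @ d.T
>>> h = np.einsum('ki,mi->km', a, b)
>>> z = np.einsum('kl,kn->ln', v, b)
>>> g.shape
(5, 3)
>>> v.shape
(5, 37)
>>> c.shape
(11, 11)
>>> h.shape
(23, 5)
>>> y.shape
(3, 11)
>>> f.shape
(11, 5)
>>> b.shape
(5, 11)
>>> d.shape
(11, 5)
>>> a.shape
(23, 11)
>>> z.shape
(37, 11)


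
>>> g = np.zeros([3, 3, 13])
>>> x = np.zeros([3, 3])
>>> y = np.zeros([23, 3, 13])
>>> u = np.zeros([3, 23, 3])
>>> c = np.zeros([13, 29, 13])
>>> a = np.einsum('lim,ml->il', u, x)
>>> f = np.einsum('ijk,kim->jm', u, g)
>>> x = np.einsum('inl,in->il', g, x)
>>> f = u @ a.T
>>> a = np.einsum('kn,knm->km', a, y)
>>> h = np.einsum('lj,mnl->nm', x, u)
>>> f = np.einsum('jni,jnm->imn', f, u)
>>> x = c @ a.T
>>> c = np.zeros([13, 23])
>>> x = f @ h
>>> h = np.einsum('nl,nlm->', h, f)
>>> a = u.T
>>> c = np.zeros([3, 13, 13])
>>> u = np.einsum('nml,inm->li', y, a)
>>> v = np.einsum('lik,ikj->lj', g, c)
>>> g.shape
(3, 3, 13)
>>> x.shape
(23, 3, 3)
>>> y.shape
(23, 3, 13)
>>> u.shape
(13, 3)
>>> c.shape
(3, 13, 13)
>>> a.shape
(3, 23, 3)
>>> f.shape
(23, 3, 23)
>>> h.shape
()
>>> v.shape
(3, 13)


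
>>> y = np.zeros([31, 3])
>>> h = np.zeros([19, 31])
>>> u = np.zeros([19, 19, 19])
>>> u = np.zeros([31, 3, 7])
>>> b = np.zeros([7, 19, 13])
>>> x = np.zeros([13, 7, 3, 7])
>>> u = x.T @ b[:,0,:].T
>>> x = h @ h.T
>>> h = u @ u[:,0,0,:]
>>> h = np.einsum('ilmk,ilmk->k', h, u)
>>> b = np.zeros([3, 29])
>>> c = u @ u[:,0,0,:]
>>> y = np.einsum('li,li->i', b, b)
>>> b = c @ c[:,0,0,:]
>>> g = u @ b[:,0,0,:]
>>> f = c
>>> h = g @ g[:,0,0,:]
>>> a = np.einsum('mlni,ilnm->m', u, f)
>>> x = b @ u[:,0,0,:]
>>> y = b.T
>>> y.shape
(7, 7, 3, 7)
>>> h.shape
(7, 3, 7, 7)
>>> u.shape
(7, 3, 7, 7)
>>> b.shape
(7, 3, 7, 7)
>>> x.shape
(7, 3, 7, 7)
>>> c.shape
(7, 3, 7, 7)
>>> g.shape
(7, 3, 7, 7)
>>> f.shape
(7, 3, 7, 7)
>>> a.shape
(7,)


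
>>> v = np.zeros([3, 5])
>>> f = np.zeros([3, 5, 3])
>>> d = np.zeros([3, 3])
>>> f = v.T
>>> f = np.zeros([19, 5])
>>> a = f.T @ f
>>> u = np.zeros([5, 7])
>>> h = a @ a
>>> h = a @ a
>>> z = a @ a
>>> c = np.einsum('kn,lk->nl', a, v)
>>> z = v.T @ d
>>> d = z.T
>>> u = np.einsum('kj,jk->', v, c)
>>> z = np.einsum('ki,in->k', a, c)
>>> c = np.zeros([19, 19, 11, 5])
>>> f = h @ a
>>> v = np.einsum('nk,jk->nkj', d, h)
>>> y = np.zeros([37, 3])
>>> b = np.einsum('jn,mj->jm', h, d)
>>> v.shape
(3, 5, 5)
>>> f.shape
(5, 5)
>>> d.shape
(3, 5)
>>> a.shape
(5, 5)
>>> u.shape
()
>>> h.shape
(5, 5)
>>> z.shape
(5,)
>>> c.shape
(19, 19, 11, 5)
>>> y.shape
(37, 3)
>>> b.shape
(5, 3)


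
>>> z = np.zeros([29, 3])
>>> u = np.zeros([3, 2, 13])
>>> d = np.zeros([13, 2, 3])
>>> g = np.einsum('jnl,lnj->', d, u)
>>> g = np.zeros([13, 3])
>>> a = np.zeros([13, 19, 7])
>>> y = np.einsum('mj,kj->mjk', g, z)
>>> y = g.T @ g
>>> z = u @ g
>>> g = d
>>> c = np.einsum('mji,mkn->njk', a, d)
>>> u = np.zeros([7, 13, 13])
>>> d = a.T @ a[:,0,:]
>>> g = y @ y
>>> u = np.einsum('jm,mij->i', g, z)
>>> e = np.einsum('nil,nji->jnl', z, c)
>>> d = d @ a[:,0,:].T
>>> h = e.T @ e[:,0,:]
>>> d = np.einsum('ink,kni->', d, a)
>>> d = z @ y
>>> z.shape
(3, 2, 3)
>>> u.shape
(2,)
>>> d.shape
(3, 2, 3)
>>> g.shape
(3, 3)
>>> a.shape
(13, 19, 7)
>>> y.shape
(3, 3)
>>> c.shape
(3, 19, 2)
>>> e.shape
(19, 3, 3)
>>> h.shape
(3, 3, 3)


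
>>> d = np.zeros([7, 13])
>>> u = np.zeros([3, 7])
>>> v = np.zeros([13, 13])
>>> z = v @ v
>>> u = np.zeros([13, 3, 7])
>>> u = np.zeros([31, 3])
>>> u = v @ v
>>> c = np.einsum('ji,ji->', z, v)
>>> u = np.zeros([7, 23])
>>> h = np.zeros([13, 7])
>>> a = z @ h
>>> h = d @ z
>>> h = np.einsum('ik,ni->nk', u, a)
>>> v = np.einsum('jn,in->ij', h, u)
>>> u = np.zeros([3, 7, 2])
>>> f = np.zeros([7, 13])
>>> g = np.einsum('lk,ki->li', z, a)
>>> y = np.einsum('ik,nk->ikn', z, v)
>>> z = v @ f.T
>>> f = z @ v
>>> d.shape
(7, 13)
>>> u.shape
(3, 7, 2)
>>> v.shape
(7, 13)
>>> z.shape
(7, 7)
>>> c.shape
()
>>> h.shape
(13, 23)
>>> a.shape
(13, 7)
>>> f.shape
(7, 13)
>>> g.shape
(13, 7)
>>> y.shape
(13, 13, 7)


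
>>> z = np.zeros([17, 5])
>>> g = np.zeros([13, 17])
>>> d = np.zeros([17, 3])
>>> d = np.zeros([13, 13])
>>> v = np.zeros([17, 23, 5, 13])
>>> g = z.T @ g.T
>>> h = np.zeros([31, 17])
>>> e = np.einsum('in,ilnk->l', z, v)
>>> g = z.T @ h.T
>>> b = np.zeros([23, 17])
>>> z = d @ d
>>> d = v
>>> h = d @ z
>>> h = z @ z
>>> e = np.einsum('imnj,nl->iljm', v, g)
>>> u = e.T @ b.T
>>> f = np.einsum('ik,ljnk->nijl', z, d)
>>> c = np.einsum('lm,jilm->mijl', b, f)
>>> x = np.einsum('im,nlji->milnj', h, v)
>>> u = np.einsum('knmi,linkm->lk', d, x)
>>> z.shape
(13, 13)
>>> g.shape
(5, 31)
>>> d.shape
(17, 23, 5, 13)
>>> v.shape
(17, 23, 5, 13)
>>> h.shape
(13, 13)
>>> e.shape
(17, 31, 13, 23)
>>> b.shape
(23, 17)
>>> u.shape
(13, 17)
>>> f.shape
(5, 13, 23, 17)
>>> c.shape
(17, 13, 5, 23)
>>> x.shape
(13, 13, 23, 17, 5)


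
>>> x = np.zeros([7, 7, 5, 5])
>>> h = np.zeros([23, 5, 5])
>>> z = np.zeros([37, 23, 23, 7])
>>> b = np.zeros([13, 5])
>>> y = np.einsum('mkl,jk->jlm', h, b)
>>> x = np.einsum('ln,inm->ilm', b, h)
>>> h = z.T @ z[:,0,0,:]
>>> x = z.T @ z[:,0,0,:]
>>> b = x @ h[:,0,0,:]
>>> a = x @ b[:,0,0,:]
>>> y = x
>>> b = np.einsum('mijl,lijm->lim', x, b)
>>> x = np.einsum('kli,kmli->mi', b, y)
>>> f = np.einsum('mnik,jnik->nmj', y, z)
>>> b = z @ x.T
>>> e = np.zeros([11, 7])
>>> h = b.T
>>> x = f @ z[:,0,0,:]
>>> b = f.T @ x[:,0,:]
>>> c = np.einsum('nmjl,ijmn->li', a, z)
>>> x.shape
(23, 7, 7)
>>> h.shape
(23, 23, 23, 37)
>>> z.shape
(37, 23, 23, 7)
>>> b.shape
(37, 7, 7)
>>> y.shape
(7, 23, 23, 7)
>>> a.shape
(7, 23, 23, 7)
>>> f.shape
(23, 7, 37)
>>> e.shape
(11, 7)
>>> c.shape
(7, 37)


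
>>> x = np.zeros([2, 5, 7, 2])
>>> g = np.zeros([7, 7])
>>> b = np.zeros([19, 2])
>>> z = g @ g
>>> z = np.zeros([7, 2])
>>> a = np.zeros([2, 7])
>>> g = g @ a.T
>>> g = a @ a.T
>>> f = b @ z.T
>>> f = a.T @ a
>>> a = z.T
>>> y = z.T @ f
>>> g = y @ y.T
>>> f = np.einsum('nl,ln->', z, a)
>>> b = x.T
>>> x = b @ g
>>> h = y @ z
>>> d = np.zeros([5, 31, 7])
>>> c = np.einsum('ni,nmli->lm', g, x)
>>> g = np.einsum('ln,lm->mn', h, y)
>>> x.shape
(2, 7, 5, 2)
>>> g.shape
(7, 2)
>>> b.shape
(2, 7, 5, 2)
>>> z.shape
(7, 2)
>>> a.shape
(2, 7)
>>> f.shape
()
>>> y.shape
(2, 7)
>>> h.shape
(2, 2)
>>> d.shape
(5, 31, 7)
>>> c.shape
(5, 7)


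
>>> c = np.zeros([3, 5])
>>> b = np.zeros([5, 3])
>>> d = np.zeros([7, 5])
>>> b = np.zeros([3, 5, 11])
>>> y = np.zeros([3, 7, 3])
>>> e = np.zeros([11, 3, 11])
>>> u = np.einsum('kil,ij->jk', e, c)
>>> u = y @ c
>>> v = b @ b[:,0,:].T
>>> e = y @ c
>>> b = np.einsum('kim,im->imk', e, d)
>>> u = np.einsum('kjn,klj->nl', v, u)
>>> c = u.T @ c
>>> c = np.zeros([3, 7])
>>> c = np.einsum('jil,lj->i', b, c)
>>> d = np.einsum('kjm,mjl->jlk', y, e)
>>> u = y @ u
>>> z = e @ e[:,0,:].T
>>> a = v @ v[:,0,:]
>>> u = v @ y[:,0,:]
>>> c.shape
(5,)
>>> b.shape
(7, 5, 3)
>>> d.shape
(7, 5, 3)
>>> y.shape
(3, 7, 3)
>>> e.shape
(3, 7, 5)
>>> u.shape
(3, 5, 3)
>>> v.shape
(3, 5, 3)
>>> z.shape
(3, 7, 3)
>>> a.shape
(3, 5, 3)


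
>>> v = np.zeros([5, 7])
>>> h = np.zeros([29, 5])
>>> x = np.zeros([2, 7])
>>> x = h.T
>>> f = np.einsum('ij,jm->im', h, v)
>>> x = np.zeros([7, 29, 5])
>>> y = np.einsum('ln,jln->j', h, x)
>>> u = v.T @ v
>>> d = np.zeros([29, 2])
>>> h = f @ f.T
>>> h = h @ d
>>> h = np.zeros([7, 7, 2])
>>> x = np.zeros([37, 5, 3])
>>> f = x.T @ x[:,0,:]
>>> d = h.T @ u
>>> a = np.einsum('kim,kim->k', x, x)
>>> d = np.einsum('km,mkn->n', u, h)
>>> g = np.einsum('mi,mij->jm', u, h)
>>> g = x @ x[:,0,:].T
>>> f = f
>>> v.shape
(5, 7)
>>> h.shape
(7, 7, 2)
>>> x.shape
(37, 5, 3)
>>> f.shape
(3, 5, 3)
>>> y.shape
(7,)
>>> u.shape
(7, 7)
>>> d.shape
(2,)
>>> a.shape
(37,)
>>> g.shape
(37, 5, 37)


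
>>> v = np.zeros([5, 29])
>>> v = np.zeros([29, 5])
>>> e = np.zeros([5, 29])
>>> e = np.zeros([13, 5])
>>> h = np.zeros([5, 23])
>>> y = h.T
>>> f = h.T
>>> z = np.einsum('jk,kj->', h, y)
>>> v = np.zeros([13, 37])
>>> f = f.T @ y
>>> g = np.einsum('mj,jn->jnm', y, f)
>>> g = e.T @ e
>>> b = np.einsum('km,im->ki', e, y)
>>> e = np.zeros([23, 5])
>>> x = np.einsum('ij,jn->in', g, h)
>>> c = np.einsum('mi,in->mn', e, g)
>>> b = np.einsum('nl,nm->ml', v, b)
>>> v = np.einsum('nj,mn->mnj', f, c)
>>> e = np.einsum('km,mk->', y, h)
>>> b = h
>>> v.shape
(23, 5, 5)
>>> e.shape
()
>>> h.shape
(5, 23)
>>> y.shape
(23, 5)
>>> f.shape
(5, 5)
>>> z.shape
()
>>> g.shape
(5, 5)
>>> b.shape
(5, 23)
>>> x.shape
(5, 23)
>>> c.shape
(23, 5)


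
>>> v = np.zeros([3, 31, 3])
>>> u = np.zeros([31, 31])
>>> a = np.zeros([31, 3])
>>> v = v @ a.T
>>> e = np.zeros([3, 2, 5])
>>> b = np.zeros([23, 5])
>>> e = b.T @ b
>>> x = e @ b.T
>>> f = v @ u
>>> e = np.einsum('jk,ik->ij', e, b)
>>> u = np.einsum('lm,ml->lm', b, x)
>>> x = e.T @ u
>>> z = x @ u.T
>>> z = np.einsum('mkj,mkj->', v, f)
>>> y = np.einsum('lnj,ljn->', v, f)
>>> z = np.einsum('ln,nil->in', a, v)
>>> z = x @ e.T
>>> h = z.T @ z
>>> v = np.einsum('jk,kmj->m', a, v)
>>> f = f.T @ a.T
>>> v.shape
(31,)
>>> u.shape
(23, 5)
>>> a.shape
(31, 3)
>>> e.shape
(23, 5)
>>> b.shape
(23, 5)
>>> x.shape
(5, 5)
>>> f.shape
(31, 31, 31)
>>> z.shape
(5, 23)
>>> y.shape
()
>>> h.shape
(23, 23)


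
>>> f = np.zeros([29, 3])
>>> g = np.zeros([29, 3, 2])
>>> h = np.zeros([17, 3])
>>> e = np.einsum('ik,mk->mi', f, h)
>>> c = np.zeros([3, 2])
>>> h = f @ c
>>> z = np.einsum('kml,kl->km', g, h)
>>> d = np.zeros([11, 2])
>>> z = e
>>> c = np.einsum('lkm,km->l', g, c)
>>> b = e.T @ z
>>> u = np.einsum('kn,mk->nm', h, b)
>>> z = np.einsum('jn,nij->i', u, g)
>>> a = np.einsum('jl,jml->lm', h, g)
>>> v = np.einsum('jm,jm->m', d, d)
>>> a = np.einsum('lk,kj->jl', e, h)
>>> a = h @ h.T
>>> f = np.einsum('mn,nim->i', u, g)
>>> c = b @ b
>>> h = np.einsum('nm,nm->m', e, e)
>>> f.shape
(3,)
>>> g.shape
(29, 3, 2)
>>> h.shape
(29,)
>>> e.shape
(17, 29)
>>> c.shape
(29, 29)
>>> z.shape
(3,)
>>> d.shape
(11, 2)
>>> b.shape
(29, 29)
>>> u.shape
(2, 29)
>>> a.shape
(29, 29)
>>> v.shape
(2,)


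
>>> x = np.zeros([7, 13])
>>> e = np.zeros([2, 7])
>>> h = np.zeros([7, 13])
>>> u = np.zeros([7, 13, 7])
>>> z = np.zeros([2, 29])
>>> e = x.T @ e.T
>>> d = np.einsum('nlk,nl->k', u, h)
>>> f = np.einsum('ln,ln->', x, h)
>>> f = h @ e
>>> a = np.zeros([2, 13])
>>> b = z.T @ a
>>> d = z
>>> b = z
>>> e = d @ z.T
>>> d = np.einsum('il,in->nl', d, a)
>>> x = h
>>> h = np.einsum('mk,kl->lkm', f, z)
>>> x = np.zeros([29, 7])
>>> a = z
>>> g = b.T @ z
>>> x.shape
(29, 7)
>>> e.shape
(2, 2)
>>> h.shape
(29, 2, 7)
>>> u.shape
(7, 13, 7)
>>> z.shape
(2, 29)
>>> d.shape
(13, 29)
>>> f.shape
(7, 2)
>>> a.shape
(2, 29)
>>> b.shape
(2, 29)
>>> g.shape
(29, 29)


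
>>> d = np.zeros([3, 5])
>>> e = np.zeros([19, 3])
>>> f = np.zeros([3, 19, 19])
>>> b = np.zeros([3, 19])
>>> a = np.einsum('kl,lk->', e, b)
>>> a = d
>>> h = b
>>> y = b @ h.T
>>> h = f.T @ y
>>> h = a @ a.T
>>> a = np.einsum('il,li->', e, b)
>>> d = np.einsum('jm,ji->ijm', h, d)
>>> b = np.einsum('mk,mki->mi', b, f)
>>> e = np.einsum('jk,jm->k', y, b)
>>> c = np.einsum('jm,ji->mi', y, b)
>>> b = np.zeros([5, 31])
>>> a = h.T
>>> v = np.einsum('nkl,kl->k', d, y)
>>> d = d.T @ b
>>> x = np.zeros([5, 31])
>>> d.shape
(3, 3, 31)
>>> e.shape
(3,)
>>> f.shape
(3, 19, 19)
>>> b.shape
(5, 31)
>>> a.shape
(3, 3)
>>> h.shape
(3, 3)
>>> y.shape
(3, 3)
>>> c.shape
(3, 19)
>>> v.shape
(3,)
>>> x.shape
(5, 31)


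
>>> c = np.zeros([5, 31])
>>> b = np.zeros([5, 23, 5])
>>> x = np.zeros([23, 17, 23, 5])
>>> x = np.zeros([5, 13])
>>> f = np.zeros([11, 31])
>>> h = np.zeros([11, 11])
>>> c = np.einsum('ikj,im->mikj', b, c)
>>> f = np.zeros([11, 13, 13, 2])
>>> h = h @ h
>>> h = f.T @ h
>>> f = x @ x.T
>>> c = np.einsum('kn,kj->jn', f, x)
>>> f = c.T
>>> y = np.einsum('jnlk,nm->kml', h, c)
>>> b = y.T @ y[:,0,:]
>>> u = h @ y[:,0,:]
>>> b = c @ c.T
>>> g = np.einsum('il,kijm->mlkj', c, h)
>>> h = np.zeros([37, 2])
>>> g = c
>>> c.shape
(13, 5)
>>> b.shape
(13, 13)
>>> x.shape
(5, 13)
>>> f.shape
(5, 13)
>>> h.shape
(37, 2)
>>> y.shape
(11, 5, 13)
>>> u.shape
(2, 13, 13, 13)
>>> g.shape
(13, 5)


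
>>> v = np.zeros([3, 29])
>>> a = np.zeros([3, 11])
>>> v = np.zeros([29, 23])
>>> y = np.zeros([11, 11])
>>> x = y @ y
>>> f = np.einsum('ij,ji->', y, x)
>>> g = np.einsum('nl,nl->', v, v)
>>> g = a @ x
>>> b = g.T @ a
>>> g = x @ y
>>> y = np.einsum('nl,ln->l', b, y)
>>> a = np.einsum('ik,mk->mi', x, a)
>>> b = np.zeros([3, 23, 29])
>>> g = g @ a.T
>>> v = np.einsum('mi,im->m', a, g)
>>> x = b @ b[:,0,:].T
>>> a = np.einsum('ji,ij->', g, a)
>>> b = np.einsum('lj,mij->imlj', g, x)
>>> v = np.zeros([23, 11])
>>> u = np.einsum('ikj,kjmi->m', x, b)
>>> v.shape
(23, 11)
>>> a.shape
()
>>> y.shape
(11,)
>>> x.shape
(3, 23, 3)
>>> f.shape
()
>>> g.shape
(11, 3)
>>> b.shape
(23, 3, 11, 3)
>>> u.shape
(11,)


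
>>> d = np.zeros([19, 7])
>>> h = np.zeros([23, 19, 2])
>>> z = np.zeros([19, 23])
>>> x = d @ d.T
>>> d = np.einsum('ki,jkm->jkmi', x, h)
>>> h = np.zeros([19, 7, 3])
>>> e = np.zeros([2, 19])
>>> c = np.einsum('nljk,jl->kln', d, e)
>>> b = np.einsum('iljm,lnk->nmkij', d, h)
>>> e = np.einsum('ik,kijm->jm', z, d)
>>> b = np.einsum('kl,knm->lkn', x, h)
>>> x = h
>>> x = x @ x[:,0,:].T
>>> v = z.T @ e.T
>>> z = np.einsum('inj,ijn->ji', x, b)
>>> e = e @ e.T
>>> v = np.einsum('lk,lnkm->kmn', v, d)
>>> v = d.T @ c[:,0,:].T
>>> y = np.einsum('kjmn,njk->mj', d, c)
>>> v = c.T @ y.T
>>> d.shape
(23, 19, 2, 19)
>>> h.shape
(19, 7, 3)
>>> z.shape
(19, 19)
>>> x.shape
(19, 7, 19)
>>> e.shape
(2, 2)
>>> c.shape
(19, 19, 23)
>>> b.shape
(19, 19, 7)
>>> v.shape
(23, 19, 2)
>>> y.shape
(2, 19)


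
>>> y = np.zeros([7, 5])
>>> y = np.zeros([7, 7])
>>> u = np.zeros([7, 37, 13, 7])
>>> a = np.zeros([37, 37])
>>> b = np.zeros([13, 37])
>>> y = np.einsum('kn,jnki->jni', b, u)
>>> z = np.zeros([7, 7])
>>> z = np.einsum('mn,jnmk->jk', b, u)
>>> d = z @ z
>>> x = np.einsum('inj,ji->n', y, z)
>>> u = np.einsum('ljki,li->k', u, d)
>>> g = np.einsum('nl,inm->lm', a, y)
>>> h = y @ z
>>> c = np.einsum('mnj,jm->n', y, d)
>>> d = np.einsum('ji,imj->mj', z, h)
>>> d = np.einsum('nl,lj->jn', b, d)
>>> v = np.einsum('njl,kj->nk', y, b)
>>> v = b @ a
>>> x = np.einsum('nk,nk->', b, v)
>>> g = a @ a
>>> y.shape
(7, 37, 7)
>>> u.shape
(13,)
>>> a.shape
(37, 37)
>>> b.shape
(13, 37)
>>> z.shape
(7, 7)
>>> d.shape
(7, 13)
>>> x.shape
()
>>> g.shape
(37, 37)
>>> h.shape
(7, 37, 7)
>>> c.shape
(37,)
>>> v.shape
(13, 37)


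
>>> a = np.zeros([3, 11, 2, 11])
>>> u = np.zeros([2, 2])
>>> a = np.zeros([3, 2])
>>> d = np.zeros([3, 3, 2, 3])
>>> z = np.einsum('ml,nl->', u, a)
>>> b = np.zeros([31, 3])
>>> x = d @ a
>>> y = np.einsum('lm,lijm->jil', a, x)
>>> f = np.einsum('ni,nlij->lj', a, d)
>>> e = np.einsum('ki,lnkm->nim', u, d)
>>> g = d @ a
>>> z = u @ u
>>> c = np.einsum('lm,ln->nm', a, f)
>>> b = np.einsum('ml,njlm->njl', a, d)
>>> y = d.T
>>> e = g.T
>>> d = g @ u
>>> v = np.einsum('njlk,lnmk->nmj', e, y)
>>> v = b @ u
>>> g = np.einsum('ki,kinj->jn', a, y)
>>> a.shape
(3, 2)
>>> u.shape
(2, 2)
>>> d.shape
(3, 3, 2, 2)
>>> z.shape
(2, 2)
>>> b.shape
(3, 3, 2)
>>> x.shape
(3, 3, 2, 2)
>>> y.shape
(3, 2, 3, 3)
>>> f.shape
(3, 3)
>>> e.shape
(2, 2, 3, 3)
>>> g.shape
(3, 3)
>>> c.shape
(3, 2)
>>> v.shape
(3, 3, 2)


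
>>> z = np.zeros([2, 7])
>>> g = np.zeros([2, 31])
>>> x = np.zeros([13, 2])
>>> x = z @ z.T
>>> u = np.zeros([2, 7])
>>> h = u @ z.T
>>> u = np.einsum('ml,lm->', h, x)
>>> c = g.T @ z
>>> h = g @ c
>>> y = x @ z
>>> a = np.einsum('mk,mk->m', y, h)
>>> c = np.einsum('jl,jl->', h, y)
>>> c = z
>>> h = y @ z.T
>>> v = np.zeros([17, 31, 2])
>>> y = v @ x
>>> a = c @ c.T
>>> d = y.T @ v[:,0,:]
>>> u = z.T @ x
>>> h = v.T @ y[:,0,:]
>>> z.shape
(2, 7)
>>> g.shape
(2, 31)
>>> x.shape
(2, 2)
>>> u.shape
(7, 2)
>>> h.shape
(2, 31, 2)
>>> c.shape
(2, 7)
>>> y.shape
(17, 31, 2)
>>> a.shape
(2, 2)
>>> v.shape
(17, 31, 2)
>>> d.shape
(2, 31, 2)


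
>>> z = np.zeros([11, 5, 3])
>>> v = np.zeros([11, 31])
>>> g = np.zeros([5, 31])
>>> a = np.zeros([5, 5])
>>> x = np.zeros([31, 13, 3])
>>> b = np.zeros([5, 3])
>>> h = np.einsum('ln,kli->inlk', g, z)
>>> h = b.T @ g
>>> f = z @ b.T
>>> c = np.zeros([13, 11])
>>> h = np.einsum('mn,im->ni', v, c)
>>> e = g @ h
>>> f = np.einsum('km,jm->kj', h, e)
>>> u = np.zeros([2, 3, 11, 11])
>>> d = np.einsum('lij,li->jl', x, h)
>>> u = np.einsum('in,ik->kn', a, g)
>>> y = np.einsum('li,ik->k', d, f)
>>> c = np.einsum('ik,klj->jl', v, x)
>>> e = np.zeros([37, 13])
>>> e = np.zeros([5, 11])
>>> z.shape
(11, 5, 3)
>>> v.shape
(11, 31)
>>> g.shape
(5, 31)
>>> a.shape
(5, 5)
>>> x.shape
(31, 13, 3)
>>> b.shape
(5, 3)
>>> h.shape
(31, 13)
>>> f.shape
(31, 5)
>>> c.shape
(3, 13)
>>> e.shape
(5, 11)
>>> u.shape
(31, 5)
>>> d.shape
(3, 31)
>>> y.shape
(5,)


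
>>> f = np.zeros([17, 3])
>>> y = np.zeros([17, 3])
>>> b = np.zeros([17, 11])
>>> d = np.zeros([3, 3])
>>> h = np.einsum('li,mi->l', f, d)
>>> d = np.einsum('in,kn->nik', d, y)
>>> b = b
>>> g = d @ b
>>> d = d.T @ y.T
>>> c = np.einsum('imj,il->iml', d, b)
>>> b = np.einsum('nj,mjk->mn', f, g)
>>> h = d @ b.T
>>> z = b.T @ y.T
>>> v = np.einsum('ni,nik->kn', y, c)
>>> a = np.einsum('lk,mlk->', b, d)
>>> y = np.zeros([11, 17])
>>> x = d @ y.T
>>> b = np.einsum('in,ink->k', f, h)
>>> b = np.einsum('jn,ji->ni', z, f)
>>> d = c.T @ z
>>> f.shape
(17, 3)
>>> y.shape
(11, 17)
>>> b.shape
(17, 3)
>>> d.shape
(11, 3, 17)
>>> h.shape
(17, 3, 3)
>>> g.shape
(3, 3, 11)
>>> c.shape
(17, 3, 11)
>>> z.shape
(17, 17)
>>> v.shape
(11, 17)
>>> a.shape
()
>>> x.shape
(17, 3, 11)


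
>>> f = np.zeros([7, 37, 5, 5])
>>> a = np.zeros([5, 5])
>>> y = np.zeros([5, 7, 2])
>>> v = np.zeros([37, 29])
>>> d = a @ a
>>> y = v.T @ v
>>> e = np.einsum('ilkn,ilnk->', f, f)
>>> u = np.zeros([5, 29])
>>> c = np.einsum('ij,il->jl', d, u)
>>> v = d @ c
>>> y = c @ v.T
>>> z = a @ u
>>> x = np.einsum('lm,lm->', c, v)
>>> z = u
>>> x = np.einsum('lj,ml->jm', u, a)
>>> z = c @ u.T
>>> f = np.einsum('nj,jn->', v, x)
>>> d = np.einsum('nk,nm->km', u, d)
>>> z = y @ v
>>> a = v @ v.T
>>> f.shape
()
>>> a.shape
(5, 5)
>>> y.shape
(5, 5)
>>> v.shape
(5, 29)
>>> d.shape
(29, 5)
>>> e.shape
()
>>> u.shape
(5, 29)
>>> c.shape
(5, 29)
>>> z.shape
(5, 29)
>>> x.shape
(29, 5)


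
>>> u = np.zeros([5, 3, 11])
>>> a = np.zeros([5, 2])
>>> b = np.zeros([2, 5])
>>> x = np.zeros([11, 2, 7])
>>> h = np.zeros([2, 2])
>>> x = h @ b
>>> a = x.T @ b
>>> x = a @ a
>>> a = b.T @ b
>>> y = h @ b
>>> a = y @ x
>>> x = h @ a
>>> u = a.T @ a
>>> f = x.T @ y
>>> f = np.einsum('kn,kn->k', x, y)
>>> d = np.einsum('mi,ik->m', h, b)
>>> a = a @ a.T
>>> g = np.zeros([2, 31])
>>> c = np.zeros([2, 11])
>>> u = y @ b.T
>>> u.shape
(2, 2)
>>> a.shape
(2, 2)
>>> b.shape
(2, 5)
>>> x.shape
(2, 5)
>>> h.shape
(2, 2)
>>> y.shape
(2, 5)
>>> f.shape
(2,)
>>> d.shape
(2,)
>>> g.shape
(2, 31)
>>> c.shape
(2, 11)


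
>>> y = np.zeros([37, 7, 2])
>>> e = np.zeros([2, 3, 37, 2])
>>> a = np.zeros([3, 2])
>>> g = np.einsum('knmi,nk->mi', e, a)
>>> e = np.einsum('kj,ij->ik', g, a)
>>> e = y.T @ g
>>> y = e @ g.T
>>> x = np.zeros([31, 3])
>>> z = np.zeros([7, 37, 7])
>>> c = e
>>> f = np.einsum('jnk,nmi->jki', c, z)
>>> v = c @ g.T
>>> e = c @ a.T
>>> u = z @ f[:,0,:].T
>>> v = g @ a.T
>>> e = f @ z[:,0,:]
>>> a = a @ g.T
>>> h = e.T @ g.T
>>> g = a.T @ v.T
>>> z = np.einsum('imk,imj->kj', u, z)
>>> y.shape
(2, 7, 37)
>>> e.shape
(2, 2, 7)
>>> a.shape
(3, 37)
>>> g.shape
(37, 37)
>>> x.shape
(31, 3)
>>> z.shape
(2, 7)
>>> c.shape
(2, 7, 2)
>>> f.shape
(2, 2, 7)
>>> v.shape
(37, 3)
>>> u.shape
(7, 37, 2)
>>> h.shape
(7, 2, 37)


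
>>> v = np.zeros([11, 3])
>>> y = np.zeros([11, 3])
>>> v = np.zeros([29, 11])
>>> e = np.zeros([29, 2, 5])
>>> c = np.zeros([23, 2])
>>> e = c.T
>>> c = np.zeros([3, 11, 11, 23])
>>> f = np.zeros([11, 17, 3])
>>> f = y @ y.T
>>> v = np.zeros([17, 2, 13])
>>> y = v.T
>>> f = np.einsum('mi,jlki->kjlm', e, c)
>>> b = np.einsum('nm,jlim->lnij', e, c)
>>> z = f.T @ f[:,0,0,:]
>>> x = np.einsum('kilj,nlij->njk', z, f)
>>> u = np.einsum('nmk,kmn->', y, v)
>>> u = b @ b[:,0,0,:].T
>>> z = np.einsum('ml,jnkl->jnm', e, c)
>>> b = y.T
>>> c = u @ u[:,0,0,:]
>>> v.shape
(17, 2, 13)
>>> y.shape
(13, 2, 17)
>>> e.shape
(2, 23)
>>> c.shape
(11, 2, 11, 11)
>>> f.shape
(11, 3, 11, 2)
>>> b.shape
(17, 2, 13)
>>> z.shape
(3, 11, 2)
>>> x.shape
(11, 2, 2)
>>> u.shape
(11, 2, 11, 11)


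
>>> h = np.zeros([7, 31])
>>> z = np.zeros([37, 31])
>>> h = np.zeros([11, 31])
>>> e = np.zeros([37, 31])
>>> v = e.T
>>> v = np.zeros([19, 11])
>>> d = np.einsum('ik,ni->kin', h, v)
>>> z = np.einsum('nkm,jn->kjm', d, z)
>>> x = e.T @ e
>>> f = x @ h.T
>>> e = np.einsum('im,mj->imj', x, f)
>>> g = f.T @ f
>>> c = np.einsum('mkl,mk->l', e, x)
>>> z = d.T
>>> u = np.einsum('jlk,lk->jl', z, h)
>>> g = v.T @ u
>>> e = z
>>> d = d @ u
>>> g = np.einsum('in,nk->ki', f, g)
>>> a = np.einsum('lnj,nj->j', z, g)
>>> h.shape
(11, 31)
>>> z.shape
(19, 11, 31)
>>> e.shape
(19, 11, 31)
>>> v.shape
(19, 11)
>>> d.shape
(31, 11, 11)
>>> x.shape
(31, 31)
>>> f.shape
(31, 11)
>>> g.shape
(11, 31)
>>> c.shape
(11,)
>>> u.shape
(19, 11)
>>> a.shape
(31,)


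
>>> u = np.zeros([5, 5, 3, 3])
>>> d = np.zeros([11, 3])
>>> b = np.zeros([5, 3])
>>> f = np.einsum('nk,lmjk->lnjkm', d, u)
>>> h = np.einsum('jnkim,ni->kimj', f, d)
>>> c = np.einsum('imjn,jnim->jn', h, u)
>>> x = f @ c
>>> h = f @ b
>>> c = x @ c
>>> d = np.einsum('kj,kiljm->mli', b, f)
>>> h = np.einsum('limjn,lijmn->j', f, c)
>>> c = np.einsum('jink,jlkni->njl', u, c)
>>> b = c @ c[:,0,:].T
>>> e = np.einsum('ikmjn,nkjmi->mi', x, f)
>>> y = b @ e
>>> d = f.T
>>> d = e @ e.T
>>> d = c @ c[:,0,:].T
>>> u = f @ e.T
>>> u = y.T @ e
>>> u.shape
(5, 5, 5)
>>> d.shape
(3, 5, 3)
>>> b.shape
(3, 5, 3)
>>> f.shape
(5, 11, 3, 3, 5)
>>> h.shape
(3,)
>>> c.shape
(3, 5, 11)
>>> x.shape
(5, 11, 3, 3, 5)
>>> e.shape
(3, 5)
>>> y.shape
(3, 5, 5)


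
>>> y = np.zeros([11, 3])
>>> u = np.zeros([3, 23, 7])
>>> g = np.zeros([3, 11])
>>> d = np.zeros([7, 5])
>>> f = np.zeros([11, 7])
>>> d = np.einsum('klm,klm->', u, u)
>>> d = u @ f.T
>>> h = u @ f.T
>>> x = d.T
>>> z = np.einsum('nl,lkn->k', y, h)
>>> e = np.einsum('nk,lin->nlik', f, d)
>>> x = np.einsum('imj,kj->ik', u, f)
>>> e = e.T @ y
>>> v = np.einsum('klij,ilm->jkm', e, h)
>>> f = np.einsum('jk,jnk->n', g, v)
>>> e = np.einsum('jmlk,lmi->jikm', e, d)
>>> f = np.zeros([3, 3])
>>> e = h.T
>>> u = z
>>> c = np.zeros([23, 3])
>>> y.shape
(11, 3)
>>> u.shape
(23,)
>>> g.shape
(3, 11)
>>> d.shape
(3, 23, 11)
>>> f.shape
(3, 3)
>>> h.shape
(3, 23, 11)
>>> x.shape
(3, 11)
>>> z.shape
(23,)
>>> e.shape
(11, 23, 3)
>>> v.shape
(3, 7, 11)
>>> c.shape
(23, 3)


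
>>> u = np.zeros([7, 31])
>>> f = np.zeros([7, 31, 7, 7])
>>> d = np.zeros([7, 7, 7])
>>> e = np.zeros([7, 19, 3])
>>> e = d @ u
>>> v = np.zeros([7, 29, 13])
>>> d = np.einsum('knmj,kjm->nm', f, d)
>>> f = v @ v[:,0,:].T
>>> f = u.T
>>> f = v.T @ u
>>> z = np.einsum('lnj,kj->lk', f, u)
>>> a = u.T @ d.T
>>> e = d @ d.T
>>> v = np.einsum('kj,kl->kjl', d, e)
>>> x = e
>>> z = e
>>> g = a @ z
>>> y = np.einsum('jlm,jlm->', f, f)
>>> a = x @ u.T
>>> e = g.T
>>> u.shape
(7, 31)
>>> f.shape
(13, 29, 31)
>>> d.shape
(31, 7)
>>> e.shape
(31, 31)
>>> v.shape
(31, 7, 31)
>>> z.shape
(31, 31)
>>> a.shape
(31, 7)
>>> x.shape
(31, 31)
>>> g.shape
(31, 31)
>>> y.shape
()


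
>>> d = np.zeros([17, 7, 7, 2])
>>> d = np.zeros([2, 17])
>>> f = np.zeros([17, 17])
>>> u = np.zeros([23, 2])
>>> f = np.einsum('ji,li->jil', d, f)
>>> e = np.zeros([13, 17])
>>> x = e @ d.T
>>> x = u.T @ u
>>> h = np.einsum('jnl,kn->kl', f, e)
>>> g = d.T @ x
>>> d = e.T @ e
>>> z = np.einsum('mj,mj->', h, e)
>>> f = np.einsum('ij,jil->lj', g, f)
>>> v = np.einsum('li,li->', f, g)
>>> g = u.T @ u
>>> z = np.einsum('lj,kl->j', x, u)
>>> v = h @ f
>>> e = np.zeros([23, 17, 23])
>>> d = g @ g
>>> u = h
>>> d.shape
(2, 2)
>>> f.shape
(17, 2)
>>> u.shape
(13, 17)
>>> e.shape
(23, 17, 23)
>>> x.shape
(2, 2)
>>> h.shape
(13, 17)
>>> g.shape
(2, 2)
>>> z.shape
(2,)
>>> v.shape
(13, 2)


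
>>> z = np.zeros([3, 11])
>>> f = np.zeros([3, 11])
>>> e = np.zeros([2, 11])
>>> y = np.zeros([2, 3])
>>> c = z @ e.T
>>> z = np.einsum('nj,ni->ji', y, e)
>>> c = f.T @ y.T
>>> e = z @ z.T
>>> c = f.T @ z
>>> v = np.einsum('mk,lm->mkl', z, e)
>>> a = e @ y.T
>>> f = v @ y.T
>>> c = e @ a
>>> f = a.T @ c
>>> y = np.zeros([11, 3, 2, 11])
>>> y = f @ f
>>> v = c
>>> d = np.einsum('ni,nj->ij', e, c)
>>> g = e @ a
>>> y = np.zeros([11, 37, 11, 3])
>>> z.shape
(3, 11)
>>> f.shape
(2, 2)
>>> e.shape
(3, 3)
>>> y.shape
(11, 37, 11, 3)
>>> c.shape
(3, 2)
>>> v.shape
(3, 2)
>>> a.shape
(3, 2)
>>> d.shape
(3, 2)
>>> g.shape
(3, 2)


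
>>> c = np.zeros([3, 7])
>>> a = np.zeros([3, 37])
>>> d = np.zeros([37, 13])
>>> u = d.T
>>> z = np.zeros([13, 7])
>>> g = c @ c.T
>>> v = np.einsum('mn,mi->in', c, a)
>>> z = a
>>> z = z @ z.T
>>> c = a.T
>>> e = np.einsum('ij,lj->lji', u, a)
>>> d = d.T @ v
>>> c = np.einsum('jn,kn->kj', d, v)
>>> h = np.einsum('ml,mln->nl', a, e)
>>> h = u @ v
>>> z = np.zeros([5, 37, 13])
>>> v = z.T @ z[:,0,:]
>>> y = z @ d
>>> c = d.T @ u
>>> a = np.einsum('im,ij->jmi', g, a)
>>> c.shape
(7, 37)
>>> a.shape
(37, 3, 3)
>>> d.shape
(13, 7)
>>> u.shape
(13, 37)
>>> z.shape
(5, 37, 13)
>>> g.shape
(3, 3)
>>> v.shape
(13, 37, 13)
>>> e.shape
(3, 37, 13)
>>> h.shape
(13, 7)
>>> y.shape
(5, 37, 7)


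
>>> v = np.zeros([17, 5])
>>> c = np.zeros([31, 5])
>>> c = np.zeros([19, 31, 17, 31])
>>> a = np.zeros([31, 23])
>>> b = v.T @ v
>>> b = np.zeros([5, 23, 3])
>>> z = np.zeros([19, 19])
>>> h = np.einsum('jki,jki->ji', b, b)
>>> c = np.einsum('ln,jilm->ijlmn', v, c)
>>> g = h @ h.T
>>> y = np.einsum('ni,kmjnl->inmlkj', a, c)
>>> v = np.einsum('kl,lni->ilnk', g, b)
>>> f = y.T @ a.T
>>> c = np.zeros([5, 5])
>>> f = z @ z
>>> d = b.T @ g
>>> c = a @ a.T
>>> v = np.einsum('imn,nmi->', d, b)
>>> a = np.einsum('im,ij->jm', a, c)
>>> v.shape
()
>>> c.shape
(31, 31)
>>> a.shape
(31, 23)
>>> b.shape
(5, 23, 3)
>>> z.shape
(19, 19)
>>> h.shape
(5, 3)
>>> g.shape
(5, 5)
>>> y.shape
(23, 31, 19, 5, 31, 17)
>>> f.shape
(19, 19)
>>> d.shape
(3, 23, 5)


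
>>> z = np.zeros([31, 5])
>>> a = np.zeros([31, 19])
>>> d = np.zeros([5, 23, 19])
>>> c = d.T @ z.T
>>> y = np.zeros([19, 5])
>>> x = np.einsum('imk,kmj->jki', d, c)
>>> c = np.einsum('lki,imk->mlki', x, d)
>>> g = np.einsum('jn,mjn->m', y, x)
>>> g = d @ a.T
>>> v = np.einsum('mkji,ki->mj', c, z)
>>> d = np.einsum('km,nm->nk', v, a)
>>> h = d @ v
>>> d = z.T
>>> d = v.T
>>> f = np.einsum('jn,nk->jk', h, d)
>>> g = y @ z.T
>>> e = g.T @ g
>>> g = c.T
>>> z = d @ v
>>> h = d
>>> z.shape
(19, 19)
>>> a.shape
(31, 19)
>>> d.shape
(19, 23)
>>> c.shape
(23, 31, 19, 5)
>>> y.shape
(19, 5)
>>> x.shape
(31, 19, 5)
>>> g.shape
(5, 19, 31, 23)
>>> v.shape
(23, 19)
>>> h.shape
(19, 23)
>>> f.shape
(31, 23)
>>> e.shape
(31, 31)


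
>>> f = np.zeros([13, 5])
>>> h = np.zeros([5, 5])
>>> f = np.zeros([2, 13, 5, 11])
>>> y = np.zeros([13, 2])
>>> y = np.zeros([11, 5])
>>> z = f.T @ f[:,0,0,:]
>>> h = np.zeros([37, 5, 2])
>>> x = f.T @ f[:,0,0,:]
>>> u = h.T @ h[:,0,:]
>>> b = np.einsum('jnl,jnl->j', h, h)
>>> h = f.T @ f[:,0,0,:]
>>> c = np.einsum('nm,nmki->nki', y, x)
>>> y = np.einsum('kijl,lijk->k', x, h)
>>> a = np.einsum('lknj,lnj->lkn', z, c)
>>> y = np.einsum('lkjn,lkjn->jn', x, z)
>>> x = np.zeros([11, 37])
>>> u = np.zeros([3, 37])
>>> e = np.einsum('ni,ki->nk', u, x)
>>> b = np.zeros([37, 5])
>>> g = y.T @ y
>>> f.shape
(2, 13, 5, 11)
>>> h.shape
(11, 5, 13, 11)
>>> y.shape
(13, 11)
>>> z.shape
(11, 5, 13, 11)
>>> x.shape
(11, 37)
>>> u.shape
(3, 37)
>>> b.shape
(37, 5)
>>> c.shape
(11, 13, 11)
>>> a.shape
(11, 5, 13)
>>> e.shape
(3, 11)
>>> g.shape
(11, 11)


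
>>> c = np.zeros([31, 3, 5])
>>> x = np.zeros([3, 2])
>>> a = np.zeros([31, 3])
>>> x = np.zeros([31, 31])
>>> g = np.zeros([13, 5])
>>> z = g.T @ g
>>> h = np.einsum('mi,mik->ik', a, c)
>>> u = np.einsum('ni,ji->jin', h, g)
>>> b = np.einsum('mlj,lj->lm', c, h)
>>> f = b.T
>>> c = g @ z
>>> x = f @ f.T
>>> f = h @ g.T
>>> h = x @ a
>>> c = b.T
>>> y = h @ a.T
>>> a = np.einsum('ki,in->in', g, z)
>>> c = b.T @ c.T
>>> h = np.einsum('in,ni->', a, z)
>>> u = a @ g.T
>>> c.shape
(31, 31)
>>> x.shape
(31, 31)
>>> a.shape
(5, 5)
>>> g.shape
(13, 5)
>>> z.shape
(5, 5)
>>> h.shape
()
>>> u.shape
(5, 13)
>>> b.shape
(3, 31)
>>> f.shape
(3, 13)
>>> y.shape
(31, 31)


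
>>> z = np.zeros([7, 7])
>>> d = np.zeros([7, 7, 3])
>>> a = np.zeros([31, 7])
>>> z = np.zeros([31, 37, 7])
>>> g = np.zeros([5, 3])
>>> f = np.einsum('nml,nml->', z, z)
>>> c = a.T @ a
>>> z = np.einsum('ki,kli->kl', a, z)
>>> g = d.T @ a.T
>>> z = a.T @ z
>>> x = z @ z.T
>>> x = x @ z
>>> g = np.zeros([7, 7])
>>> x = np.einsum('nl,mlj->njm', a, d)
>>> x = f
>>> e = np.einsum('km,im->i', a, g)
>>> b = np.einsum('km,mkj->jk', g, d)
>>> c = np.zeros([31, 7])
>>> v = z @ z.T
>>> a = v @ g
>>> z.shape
(7, 37)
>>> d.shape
(7, 7, 3)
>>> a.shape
(7, 7)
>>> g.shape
(7, 7)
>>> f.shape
()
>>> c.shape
(31, 7)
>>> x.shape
()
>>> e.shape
(7,)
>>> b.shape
(3, 7)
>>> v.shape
(7, 7)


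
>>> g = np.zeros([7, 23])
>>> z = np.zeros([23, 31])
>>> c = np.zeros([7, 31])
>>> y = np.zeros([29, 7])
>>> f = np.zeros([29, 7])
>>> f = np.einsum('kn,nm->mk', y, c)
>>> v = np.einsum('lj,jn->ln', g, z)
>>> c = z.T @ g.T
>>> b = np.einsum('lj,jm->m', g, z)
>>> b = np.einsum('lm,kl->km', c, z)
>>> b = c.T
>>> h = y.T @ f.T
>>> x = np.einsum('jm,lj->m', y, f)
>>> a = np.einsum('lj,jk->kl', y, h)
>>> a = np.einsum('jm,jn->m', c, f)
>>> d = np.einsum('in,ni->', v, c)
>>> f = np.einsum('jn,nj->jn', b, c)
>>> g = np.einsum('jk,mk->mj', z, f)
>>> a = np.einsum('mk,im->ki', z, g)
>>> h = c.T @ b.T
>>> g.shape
(7, 23)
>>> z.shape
(23, 31)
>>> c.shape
(31, 7)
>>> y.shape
(29, 7)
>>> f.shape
(7, 31)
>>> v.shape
(7, 31)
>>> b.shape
(7, 31)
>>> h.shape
(7, 7)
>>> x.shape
(7,)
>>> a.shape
(31, 7)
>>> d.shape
()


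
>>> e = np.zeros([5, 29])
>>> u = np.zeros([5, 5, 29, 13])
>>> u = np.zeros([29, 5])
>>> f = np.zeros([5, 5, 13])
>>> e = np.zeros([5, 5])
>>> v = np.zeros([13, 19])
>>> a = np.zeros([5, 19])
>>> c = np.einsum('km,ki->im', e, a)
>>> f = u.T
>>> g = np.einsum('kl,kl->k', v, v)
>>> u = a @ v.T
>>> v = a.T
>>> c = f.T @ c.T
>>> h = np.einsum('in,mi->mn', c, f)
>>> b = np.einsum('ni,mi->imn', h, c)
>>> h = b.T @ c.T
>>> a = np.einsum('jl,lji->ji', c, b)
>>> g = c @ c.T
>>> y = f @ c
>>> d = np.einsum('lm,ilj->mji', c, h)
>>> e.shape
(5, 5)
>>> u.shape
(5, 13)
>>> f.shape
(5, 29)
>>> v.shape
(19, 5)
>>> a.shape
(29, 5)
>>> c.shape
(29, 19)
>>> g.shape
(29, 29)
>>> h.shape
(5, 29, 29)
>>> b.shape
(19, 29, 5)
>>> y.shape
(5, 19)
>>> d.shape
(19, 29, 5)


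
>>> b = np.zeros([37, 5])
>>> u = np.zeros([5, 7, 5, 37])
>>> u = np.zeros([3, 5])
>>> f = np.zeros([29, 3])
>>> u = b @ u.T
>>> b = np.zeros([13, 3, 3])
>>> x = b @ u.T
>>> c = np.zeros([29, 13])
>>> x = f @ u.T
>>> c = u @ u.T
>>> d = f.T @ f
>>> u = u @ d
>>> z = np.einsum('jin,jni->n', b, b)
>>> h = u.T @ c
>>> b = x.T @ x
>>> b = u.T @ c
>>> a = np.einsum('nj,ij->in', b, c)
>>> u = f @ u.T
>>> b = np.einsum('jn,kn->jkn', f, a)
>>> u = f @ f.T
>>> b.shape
(29, 37, 3)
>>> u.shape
(29, 29)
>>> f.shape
(29, 3)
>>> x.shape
(29, 37)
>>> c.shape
(37, 37)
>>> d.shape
(3, 3)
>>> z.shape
(3,)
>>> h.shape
(3, 37)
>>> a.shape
(37, 3)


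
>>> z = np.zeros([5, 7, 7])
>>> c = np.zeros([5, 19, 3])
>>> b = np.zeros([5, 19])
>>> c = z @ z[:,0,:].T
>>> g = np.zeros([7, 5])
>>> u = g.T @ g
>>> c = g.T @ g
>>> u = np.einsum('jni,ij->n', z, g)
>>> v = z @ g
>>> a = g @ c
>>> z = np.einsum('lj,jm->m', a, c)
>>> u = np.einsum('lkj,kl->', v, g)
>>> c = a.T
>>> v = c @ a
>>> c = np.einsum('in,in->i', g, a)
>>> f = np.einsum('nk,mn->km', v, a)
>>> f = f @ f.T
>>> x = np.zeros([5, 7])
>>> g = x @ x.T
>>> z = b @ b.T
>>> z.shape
(5, 5)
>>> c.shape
(7,)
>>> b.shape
(5, 19)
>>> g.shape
(5, 5)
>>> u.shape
()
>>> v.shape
(5, 5)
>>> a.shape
(7, 5)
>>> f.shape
(5, 5)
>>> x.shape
(5, 7)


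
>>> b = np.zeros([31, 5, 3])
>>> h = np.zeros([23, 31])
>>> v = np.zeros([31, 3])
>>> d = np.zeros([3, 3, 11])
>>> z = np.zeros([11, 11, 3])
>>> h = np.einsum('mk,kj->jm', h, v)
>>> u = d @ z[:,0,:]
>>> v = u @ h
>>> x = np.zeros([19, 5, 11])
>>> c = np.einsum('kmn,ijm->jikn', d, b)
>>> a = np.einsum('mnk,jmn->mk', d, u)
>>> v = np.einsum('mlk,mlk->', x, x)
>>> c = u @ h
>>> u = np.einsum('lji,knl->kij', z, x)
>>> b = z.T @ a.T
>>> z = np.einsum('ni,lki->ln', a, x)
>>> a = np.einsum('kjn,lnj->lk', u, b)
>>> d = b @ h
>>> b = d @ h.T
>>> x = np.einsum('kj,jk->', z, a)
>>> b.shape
(3, 11, 3)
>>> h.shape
(3, 23)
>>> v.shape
()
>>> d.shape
(3, 11, 23)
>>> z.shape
(19, 3)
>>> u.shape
(19, 3, 11)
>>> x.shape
()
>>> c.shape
(3, 3, 23)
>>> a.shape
(3, 19)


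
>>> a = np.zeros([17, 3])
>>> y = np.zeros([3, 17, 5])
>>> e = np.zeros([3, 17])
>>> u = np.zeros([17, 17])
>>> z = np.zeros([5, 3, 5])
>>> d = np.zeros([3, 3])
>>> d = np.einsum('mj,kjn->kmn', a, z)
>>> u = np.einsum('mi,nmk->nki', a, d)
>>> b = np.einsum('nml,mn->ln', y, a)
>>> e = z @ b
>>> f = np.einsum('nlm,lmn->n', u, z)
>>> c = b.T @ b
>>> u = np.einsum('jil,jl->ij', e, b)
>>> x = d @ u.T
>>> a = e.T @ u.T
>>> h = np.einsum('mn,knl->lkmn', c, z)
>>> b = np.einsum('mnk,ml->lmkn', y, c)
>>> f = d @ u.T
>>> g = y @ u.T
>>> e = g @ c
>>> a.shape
(3, 3, 3)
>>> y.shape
(3, 17, 5)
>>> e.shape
(3, 17, 3)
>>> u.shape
(3, 5)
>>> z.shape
(5, 3, 5)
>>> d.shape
(5, 17, 5)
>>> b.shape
(3, 3, 5, 17)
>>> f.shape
(5, 17, 3)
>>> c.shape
(3, 3)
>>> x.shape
(5, 17, 3)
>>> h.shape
(5, 5, 3, 3)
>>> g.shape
(3, 17, 3)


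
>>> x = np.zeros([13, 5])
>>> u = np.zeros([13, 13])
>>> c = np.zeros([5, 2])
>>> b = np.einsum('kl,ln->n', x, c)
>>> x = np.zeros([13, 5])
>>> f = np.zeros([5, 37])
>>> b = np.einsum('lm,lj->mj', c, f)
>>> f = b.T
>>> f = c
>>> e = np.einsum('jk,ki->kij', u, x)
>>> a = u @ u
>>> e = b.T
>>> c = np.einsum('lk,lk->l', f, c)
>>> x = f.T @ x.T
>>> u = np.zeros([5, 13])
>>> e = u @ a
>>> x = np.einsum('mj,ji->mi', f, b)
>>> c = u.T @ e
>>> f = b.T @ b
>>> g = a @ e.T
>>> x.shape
(5, 37)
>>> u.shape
(5, 13)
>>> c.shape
(13, 13)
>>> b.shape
(2, 37)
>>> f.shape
(37, 37)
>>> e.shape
(5, 13)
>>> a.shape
(13, 13)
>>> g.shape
(13, 5)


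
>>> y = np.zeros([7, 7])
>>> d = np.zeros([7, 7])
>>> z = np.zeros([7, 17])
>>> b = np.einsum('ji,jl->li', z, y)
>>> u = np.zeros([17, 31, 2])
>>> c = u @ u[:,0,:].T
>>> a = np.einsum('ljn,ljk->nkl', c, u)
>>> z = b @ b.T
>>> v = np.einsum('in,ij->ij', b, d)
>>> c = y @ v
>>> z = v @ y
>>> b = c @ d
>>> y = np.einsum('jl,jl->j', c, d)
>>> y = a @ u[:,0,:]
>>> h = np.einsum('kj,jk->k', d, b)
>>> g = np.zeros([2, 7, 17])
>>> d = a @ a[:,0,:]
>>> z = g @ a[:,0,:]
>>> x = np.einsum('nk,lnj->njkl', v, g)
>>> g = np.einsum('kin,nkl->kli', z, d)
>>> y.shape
(17, 2, 2)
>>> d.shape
(17, 2, 17)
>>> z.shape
(2, 7, 17)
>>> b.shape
(7, 7)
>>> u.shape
(17, 31, 2)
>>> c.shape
(7, 7)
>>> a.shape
(17, 2, 17)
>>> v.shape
(7, 7)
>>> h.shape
(7,)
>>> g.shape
(2, 17, 7)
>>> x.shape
(7, 17, 7, 2)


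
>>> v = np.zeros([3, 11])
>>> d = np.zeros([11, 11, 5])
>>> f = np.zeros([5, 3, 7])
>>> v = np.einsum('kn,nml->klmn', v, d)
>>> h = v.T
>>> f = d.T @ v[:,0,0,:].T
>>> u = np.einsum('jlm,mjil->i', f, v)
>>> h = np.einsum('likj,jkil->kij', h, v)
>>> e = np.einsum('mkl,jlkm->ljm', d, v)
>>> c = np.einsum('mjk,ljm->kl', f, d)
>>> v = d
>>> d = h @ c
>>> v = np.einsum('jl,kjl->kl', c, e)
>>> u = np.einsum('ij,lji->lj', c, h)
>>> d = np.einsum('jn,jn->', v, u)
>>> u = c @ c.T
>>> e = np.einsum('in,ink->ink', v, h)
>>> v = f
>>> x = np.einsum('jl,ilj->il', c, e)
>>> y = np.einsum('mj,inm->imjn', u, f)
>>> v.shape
(5, 11, 3)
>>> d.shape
()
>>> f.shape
(5, 11, 3)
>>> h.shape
(5, 11, 3)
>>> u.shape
(3, 3)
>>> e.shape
(5, 11, 3)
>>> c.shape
(3, 11)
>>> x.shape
(5, 11)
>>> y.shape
(5, 3, 3, 11)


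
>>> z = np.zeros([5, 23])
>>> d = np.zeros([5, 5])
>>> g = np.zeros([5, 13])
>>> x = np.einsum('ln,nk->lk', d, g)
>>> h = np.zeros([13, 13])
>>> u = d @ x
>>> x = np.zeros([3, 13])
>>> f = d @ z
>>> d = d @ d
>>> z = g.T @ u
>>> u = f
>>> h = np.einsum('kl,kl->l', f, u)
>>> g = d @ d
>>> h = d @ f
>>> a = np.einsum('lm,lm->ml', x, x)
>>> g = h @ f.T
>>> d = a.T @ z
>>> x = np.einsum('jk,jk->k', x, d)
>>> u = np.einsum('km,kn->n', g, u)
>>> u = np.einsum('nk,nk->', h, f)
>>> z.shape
(13, 13)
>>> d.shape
(3, 13)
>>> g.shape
(5, 5)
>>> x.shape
(13,)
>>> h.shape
(5, 23)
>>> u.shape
()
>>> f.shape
(5, 23)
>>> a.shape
(13, 3)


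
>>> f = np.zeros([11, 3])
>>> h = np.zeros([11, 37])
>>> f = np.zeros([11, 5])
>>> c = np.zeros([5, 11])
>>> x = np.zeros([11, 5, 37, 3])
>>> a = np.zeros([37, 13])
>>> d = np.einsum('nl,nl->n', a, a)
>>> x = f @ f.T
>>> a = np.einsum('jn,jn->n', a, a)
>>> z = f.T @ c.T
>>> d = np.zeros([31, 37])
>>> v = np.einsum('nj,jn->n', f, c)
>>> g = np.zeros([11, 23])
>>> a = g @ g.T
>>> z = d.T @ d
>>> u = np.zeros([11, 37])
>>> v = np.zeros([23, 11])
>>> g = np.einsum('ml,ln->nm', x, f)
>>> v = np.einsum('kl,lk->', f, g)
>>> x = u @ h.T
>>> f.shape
(11, 5)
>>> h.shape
(11, 37)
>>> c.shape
(5, 11)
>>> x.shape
(11, 11)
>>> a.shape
(11, 11)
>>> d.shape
(31, 37)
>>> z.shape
(37, 37)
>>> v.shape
()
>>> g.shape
(5, 11)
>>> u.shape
(11, 37)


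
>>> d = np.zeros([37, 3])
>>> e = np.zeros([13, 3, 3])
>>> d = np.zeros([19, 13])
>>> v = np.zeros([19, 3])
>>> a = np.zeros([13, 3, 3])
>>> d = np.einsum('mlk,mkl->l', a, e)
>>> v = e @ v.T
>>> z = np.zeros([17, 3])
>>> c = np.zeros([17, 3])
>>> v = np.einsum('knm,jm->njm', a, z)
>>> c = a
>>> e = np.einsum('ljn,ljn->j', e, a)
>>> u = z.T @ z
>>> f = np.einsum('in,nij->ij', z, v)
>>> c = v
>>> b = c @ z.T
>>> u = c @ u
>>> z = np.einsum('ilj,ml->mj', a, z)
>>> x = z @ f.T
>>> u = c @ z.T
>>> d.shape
(3,)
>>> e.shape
(3,)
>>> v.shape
(3, 17, 3)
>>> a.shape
(13, 3, 3)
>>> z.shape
(17, 3)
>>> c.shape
(3, 17, 3)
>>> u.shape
(3, 17, 17)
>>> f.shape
(17, 3)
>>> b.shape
(3, 17, 17)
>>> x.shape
(17, 17)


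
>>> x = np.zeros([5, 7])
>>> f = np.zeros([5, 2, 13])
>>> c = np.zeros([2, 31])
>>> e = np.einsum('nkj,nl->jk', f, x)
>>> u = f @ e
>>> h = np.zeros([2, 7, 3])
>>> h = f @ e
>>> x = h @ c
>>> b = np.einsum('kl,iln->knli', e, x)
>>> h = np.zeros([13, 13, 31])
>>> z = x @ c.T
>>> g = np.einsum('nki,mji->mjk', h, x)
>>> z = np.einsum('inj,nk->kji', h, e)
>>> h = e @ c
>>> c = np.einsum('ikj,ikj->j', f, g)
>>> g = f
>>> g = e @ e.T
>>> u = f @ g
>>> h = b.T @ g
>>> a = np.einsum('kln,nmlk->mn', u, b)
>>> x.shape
(5, 2, 31)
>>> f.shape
(5, 2, 13)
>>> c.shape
(13,)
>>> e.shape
(13, 2)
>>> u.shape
(5, 2, 13)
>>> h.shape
(5, 2, 31, 13)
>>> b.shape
(13, 31, 2, 5)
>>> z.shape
(2, 31, 13)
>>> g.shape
(13, 13)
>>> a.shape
(31, 13)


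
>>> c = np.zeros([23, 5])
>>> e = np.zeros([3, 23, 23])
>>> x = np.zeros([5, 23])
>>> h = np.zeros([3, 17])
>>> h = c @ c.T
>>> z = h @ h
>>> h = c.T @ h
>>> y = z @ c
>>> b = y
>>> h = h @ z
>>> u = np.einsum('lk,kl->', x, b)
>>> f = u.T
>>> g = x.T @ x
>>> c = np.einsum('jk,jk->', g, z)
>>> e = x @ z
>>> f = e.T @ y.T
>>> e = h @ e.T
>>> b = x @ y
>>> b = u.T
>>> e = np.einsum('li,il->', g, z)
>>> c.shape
()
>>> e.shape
()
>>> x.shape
(5, 23)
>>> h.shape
(5, 23)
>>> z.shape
(23, 23)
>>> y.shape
(23, 5)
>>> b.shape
()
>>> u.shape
()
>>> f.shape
(23, 23)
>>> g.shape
(23, 23)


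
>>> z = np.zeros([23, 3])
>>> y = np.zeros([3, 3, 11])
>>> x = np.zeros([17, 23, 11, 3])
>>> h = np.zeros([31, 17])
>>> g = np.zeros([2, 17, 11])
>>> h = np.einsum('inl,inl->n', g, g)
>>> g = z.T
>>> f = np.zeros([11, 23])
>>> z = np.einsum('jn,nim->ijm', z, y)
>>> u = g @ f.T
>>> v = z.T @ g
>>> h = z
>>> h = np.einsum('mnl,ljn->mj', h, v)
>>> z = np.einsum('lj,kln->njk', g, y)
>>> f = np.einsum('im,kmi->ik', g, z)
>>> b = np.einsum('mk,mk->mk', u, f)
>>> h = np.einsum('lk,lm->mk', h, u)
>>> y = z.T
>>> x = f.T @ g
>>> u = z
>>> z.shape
(11, 23, 3)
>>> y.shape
(3, 23, 11)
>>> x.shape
(11, 23)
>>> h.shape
(11, 23)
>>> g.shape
(3, 23)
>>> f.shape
(3, 11)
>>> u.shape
(11, 23, 3)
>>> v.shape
(11, 23, 23)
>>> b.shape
(3, 11)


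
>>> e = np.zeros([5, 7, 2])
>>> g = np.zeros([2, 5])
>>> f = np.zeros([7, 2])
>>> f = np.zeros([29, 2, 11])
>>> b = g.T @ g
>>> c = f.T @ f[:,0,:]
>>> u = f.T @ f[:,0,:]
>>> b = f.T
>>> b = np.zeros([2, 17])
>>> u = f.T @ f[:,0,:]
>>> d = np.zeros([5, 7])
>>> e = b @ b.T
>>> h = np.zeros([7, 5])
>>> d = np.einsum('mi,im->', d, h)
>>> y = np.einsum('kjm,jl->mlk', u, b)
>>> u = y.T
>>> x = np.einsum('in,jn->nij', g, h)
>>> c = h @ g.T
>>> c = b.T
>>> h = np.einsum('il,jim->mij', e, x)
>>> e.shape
(2, 2)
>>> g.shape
(2, 5)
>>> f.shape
(29, 2, 11)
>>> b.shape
(2, 17)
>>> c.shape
(17, 2)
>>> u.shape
(11, 17, 11)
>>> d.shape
()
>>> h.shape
(7, 2, 5)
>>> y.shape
(11, 17, 11)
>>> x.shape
(5, 2, 7)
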